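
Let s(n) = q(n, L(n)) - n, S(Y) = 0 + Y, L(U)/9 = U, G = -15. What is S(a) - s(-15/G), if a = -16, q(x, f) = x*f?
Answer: -24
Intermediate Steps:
L(U) = 9*U
q(x, f) = f*x
S(Y) = Y
s(n) = -n + 9*n² (s(n) = (9*n)*n - n = 9*n² - n = -n + 9*n²)
S(a) - s(-15/G) = -16 - (-15/(-15))*(-1 + 9*(-15/(-15))) = -16 - (-15*(-1/15))*(-1 + 9*(-15*(-1/15))) = -16 - (-1 + 9*1) = -16 - (-1 + 9) = -16 - 8 = -24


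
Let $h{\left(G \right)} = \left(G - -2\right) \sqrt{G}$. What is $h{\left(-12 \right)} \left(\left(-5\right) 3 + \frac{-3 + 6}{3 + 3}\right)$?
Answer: $290 i \sqrt{3} \approx 502.29 i$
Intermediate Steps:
$h{\left(G \right)} = \sqrt{G} \left(2 + G\right)$ ($h{\left(G \right)} = \left(G + 2\right) \sqrt{G} = \left(2 + G\right) \sqrt{G} = \sqrt{G} \left(2 + G\right)$)
$h{\left(-12 \right)} \left(\left(-5\right) 3 + \frac{-3 + 6}{3 + 3}\right) = \sqrt{-12} \left(2 - 12\right) \left(\left(-5\right) 3 + \frac{-3 + 6}{3 + 3}\right) = 2 i \sqrt{3} \left(-10\right) \left(-15 + \frac{3}{6}\right) = - 20 i \sqrt{3} \left(-15 + 3 \cdot \frac{1}{6}\right) = - 20 i \sqrt{3} \left(-15 + \frac{1}{2}\right) = - 20 i \sqrt{3} \left(- \frac{29}{2}\right) = 290 i \sqrt{3}$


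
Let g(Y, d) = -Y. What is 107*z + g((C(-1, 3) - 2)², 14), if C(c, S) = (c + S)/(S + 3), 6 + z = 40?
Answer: 32717/9 ≈ 3635.2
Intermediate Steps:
z = 34 (z = -6 + 40 = 34)
C(c, S) = (S + c)/(3 + S)
107*z + g((C(-1, 3) - 2)², 14) = 107*34 - ((3 - 1)/(3 + 3) - 2)² = 3638 - (2/6 - 2)² = 3638 - ((⅙)*2 - 2)² = 3638 - (⅓ - 2)² = 3638 - (-5/3)² = 3638 - 1*25/9 = 3638 - 25/9 = 32717/9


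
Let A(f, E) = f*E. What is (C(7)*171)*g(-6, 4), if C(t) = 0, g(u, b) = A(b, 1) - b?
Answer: 0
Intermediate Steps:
A(f, E) = E*f
g(u, b) = 0 (g(u, b) = 1*b - b = b - b = 0)
(C(7)*171)*g(-6, 4) = (0*171)*0 = 0*0 = 0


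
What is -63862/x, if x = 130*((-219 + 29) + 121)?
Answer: 31931/4485 ≈ 7.1195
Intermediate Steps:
x = -8970 (x = 130*(-190 + 121) = 130*(-69) = -8970)
-63862/x = -63862/(-8970) = -63862*(-1/8970) = 31931/4485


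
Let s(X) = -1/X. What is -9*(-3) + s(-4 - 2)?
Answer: 163/6 ≈ 27.167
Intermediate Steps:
-9*(-3) + s(-4 - 2) = -9*(-3) - 1/(-4 - 2) = 27 - 1/(-6) = 27 - 1*(-⅙) = 27 + ⅙ = 163/6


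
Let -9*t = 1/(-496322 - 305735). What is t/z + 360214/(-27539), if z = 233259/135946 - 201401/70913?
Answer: -28182538999227867778600/2154605135248871284653 ≈ -13.080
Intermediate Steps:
z = -10838564879/9640338698 (z = 233259*(1/135946) - 201401*1/70913 = 233259/135946 - 201401/70913 = -10838564879/9640338698 ≈ -1.1243)
t = 1/7218513 (t = -1/(9*(-496322 - 305735)) = -1/9/(-802057) = -1/9*(-1/802057) = 1/7218513 ≈ 1.3853e-7)
t/z + 360214/(-27539) = 1/(7218513*(-10838564879/9640338698)) + 360214/(-27539) = (1/7218513)*(-9640338698/10838564879) + 360214*(-1/27539) = -9640338698/78238321480404927 - 360214/27539 = -28182538999227867778600/2154605135248871284653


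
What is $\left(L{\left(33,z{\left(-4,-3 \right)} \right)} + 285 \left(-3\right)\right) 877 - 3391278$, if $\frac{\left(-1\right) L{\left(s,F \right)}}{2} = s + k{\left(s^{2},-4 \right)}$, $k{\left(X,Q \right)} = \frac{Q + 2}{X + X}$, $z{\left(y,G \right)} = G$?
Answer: $- \frac{4572703801}{1089} \approx -4.199 \cdot 10^{6}$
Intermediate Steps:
$k{\left(X,Q \right)} = \frac{2 + Q}{2 X}$
$L{\left(s,F \right)} = - 2 s + \frac{2}{s^{2}}$ ($L{\left(s,F \right)} = - 2 \left(s + \frac{2 - 4}{2 s^{2}}\right) = - 2 \left(s + \frac{1}{2} \frac{1}{s^{2}} \left(-2\right)\right) = - 2 \left(s - \frac{1}{s^{2}}\right) = - 2 s + \frac{2}{s^{2}}$)
$\left(L{\left(33,z{\left(-4,-3 \right)} \right)} + 285 \left(-3\right)\right) 877 - 3391278 = \left(\left(\left(-2\right) 33 + \frac{2}{1089}\right) + 285 \left(-3\right)\right) 877 - 3391278 = \left(\left(-66 + 2 \cdot \frac{1}{1089}\right) - 855\right) 877 - 3391278 = \left(\left(-66 + \frac{2}{1089}\right) - 855\right) 877 - 3391278 = \left(- \frac{71872}{1089} - 855\right) 877 - 3391278 = \left(- \frac{1002967}{1089}\right) 877 - 3391278 = - \frac{879602059}{1089} - 3391278 = - \frac{4572703801}{1089}$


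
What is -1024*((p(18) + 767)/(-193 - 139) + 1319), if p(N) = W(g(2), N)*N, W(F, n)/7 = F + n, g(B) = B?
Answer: -111262976/83 ≈ -1.3405e+6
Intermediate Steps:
W(F, n) = 7*F + 7*n (W(F, n) = 7*(F + n) = 7*F + 7*n)
p(N) = N*(14 + 7*N) (p(N) = (7*2 + 7*N)*N = (14 + 7*N)*N = N*(14 + 7*N))
-1024*((p(18) + 767)/(-193 - 139) + 1319) = -1024*((7*18*(2 + 18) + 767)/(-193 - 139) + 1319) = -1024*((7*18*20 + 767)/(-332) + 1319) = -1024*((2520 + 767)*(-1/332) + 1319) = -1024*(3287*(-1/332) + 1319) = -1024*(-3287/332 + 1319) = -1024*434621/332 = -111262976/83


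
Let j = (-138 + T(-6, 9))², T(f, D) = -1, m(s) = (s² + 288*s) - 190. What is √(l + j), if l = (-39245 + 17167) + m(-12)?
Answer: I*√6259 ≈ 79.114*I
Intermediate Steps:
m(s) = -190 + s² + 288*s
j = 19321 (j = (-138 - 1)² = (-139)² = 19321)
l = -25580 (l = (-39245 + 17167) + (-190 + (-12)² + 288*(-12)) = -22078 + (-190 + 144 - 3456) = -22078 - 3502 = -25580)
√(l + j) = √(-25580 + 19321) = √(-6259) = I*√6259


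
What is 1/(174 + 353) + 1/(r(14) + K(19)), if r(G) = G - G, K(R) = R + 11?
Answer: 557/15810 ≈ 0.035231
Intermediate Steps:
K(R) = 11 + R
r(G) = 0
1/(174 + 353) + 1/(r(14) + K(19)) = 1/(174 + 353) + 1/(0 + (11 + 19)) = 1/527 + 1/(0 + 30) = 1/527 + 1/30 = 557/15810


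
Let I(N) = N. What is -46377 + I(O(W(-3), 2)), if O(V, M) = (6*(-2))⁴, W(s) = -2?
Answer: -25641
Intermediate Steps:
O(V, M) = 20736 (O(V, M) = (-12)⁴ = 20736)
-46377 + I(O(W(-3), 2)) = -46377 + 20736 = -25641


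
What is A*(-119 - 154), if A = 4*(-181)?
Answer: 197652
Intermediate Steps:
A = -724
A*(-119 - 154) = -724*(-119 - 154) = -724*(-273) = 197652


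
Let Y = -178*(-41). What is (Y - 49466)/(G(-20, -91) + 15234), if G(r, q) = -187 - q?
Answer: -7028/2523 ≈ -2.7856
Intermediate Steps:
Y = 7298
(Y - 49466)/(G(-20, -91) + 15234) = (7298 - 49466)/((-187 - 1*(-91)) + 15234) = -42168/((-187 + 91) + 15234) = -42168/(-96 + 15234) = -42168/15138 = -42168*1/15138 = -7028/2523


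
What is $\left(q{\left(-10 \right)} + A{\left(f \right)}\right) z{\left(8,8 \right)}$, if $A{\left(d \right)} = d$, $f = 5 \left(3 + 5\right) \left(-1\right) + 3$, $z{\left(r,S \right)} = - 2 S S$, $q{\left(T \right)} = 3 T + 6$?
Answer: $7808$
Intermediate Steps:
$q{\left(T \right)} = 6 + 3 T$
$z{\left(r,S \right)} = - 2 S^{2}$
$f = -37$ ($f = 5 \cdot 8 \left(-1\right) + 3 = 40 \left(-1\right) + 3 = -40 + 3 = -37$)
$\left(q{\left(-10 \right)} + A{\left(f \right)}\right) z{\left(8,8 \right)} = \left(\left(6 + 3 \left(-10\right)\right) - 37\right) \left(- 2 \cdot 8^{2}\right) = \left(\left(6 - 30\right) - 37\right) \left(\left(-2\right) 64\right) = \left(-24 - 37\right) \left(-128\right) = \left(-61\right) \left(-128\right) = 7808$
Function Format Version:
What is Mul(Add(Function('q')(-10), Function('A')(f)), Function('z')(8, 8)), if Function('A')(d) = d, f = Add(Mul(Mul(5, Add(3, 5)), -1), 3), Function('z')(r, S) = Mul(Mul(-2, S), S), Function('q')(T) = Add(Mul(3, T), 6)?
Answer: 7808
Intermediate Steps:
Function('q')(T) = Add(6, Mul(3, T))
Function('z')(r, S) = Mul(-2, Pow(S, 2))
f = -37 (f = Add(Mul(Mul(5, 8), -1), 3) = Add(Mul(40, -1), 3) = Add(-40, 3) = -37)
Mul(Add(Function('q')(-10), Function('A')(f)), Function('z')(8, 8)) = Mul(Add(Add(6, Mul(3, -10)), -37), Mul(-2, Pow(8, 2))) = Mul(Add(Add(6, -30), -37), Mul(-2, 64)) = Mul(Add(-24, -37), -128) = Mul(-61, -128) = 7808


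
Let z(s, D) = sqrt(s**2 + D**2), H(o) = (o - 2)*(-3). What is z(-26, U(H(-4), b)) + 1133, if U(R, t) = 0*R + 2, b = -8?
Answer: 1133 + 2*sqrt(170) ≈ 1159.1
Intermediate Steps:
H(o) = 6 - 3*o (H(o) = (-2 + o)*(-3) = 6 - 3*o)
U(R, t) = 2 (U(R, t) = 0 + 2 = 2)
z(s, D) = sqrt(D**2 + s**2)
z(-26, U(H(-4), b)) + 1133 = sqrt(2**2 + (-26)**2) + 1133 = sqrt(4 + 676) + 1133 = sqrt(680) + 1133 = 2*sqrt(170) + 1133 = 1133 + 2*sqrt(170)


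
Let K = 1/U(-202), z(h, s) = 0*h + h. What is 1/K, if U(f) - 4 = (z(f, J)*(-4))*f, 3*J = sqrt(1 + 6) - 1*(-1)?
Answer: -163212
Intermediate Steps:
J = 1/3 + sqrt(7)/3 (J = (sqrt(1 + 6) - 1*(-1))/3 = (sqrt(7) + 1)/3 = (1 + sqrt(7))/3 = 1/3 + sqrt(7)/3 ≈ 1.2153)
z(h, s) = h (z(h, s) = 0 + h = h)
U(f) = 4 - 4*f**2 (U(f) = 4 + (f*(-4))*f = 4 + (-4*f)*f = 4 - 4*f**2)
K = -1/163212 (K = 1/(4 - 4*(-202)**2) = 1/(4 - 4*40804) = 1/(4 - 163216) = 1/(-163212) = -1/163212 ≈ -6.1270e-6)
1/K = 1/(-1/163212) = -163212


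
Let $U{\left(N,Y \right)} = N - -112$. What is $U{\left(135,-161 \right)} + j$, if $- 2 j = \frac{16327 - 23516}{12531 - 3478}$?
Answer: $\frac{4479371}{18106} \approx 247.4$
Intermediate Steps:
$U{\left(N,Y \right)} = 112 + N$ ($U{\left(N,Y \right)} = N + 112 = 112 + N$)
$j = \frac{7189}{18106}$ ($j = - \frac{\left(16327 - 23516\right) \frac{1}{12531 - 3478}}{2} = - \frac{\left(-7189\right) \frac{1}{9053}}{2} = \left(- \frac{1}{2}\right) \left(- \frac{7189}{9053}\right) = \frac{7189}{18106} \approx 0.39705$)
$U{\left(135,-161 \right)} + j = \left(112 + 135\right) + \frac{7189}{18106} = 247 + \frac{7189}{18106} = \frac{4479371}{18106}$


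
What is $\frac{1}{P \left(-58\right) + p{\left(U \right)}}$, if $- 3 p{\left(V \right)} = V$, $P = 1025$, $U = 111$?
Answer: $- \frac{1}{59487} \approx -1.681 \cdot 10^{-5}$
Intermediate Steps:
$p{\left(V \right)} = - \frac{V}{3}$
$\frac{1}{P \left(-58\right) + p{\left(U \right)}} = \frac{1}{1025 \left(-58\right) - 37} = \frac{1}{-59450 - 37} = \frac{1}{-59487} = - \frac{1}{59487}$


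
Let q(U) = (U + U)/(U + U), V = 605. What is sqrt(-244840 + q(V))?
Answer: I*sqrt(244839) ≈ 494.81*I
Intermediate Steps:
q(U) = 1 (q(U) = (2*U)/((2*U)) = (2*U)*(1/(2*U)) = 1)
sqrt(-244840 + q(V)) = sqrt(-244840 + 1) = sqrt(-244839) = I*sqrt(244839)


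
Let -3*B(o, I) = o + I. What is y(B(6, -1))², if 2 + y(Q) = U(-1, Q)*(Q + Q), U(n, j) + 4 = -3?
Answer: 4096/9 ≈ 455.11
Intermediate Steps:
U(n, j) = -7 (U(n, j) = -4 - 3 = -7)
B(o, I) = -I/3 - o/3 (B(o, I) = -(o + I)/3 = -(I + o)/3 = -I/3 - o/3)
y(Q) = -2 - 14*Q (y(Q) = -2 - 7*(Q + Q) = -2 - 14*Q)
y(B(6, -1))² = (-2 - 14*(-⅓*(-1) - ⅓*6))² = (-2 - 14*(⅓ - 2))² = (-2 - 14*(-5/3))² = (-2 + 70/3)² = (64/3)² = 4096/9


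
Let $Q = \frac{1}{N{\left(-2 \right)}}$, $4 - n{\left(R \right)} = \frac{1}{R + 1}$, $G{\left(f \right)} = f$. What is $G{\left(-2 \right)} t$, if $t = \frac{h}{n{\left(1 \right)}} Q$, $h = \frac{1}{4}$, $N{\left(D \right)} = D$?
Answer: $\frac{1}{14} \approx 0.071429$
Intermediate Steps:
$n{\left(R \right)} = 4 - \frac{1}{1 + R}$ ($n{\left(R \right)} = 4 - \frac{1}{R + 1} = 4 - \frac{1}{1 + R}$)
$Q = - \frac{1}{2}$ ($Q = \frac{1}{-2} = - \frac{1}{2} \approx -0.5$)
$h = \frac{1}{4} \approx 0.25$
$t = - \frac{1}{28}$ ($t = \frac{1}{4 \frac{3 + 4 \cdot 1}{1 + 1}} \left(- \frac{1}{2}\right) = \frac{1}{4 \frac{3 + 4}{2}} \left(- \frac{1}{2}\right) = \frac{1}{4 \cdot \frac{1}{2} \cdot 7} \left(- \frac{1}{2}\right) = \frac{1}{4 \cdot \frac{7}{2}} \left(- \frac{1}{2}\right) = \frac{1}{4} \cdot \frac{2}{7} \left(- \frac{1}{2}\right) = \frac{1}{14} \left(- \frac{1}{2}\right) = - \frac{1}{28} \approx -0.035714$)
$G{\left(-2 \right)} t = \left(-2\right) \left(- \frac{1}{28}\right) = \frac{1}{14}$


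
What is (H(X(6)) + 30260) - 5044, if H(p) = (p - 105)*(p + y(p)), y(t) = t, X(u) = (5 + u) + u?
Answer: 22224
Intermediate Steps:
X(u) = 5 + 2*u
H(p) = 2*p*(-105 + p) (H(p) = (p - 105)*(p + p) = (-105 + p)*(2*p) = 2*p*(-105 + p))
(H(X(6)) + 30260) - 5044 = (2*(5 + 2*6)*(-105 + (5 + 2*6)) + 30260) - 5044 = (2*(5 + 12)*(-105 + (5 + 12)) + 30260) - 5044 = (2*17*(-105 + 17) + 30260) - 5044 = (2*17*(-88) + 30260) - 5044 = (-2992 + 30260) - 5044 = 27268 - 5044 = 22224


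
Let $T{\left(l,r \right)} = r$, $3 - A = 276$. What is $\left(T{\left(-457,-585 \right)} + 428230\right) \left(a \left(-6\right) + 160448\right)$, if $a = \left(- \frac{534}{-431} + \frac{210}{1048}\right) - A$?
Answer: $\frac{7668601816295515}{112922} \approx 6.7911 \cdot 10^{10}$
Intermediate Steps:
$A = -273$ ($A = 3 - 276 = -273$)
$a = \frac{61980483}{225844}$ ($a = \left(- \frac{534}{-431} + \frac{210}{1048}\right) - -273 = \left(\left(-534\right) \left(- \frac{1}{431}\right) + 210 \cdot \frac{1}{1048}\right) + 273 = \left(\frac{534}{431} + \frac{105}{524}\right) + 273 = \frac{325071}{225844} + 273 = \frac{61980483}{225844} \approx 274.44$)
$\left(T{\left(-457,-585 \right)} + 428230\right) \left(a \left(-6\right) + 160448\right) = \left(-585 + 428230\right) \left(\frac{61980483}{225844} \left(-6\right) + 160448\right) = 427645 \left(- \frac{185941449}{112922} + 160448\right) = 427645 \cdot \frac{17932167607}{112922} = \frac{7668601816295515}{112922}$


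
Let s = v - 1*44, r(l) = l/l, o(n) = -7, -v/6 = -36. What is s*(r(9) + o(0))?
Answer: -1032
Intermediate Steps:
v = 216 (v = -6*(-36) = 216)
r(l) = 1
s = 172 (s = 216 - 1*44 = 216 - 44 = 172)
s*(r(9) + o(0)) = 172*(1 - 7) = 172*(-6) = -1032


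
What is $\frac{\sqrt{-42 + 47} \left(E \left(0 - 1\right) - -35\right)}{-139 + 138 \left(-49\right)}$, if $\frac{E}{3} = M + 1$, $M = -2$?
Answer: $- \frac{38 \sqrt{5}}{6901} \approx -0.012313$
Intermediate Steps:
$E = -3$ ($E = 3 \left(-2 + 1\right) = 3 \left(-1\right) = -3$)
$\frac{\sqrt{-42 + 47} \left(E \left(0 - 1\right) - -35\right)}{-139 + 138 \left(-49\right)} = \frac{\sqrt{-42 + 47} \left(- 3 \left(0 - 1\right) - -35\right)}{-139 + 138 \left(-49\right)} = \frac{\sqrt{5} \left(\left(-3\right) \left(-1\right) + 35\right)}{-139 - 6762} = \frac{\sqrt{5} \left(3 + 35\right)}{-6901} = \sqrt{5} \cdot 38 \left(- \frac{1}{6901}\right) = 38 \sqrt{5} \left(- \frac{1}{6901}\right) = - \frac{38 \sqrt{5}}{6901}$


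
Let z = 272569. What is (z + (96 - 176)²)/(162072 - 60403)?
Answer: 278969/101669 ≈ 2.7439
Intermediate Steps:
(z + (96 - 176)²)/(162072 - 60403) = (272569 + (96 - 176)²)/(162072 - 60403) = (272569 + (-80)²)/101669 = (272569 + 6400)*(1/101669) = 278969*(1/101669) = 278969/101669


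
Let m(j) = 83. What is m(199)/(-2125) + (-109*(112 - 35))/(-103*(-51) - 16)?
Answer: -18269796/11128625 ≈ -1.6417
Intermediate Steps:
m(199)/(-2125) + (-109*(112 - 35))/(-103*(-51) - 16) = 83/(-2125) + (-109*(112 - 35))/(-103*(-51) - 16) = 83*(-1/2125) + (-109*77)/(5253 - 16) = -83/2125 - 8393/5237 = -18269796/11128625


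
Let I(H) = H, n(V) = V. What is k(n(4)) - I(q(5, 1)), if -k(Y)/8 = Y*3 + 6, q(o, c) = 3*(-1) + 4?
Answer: -145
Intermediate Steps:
q(o, c) = 1 (q(o, c) = -3 + 4 = 1)
k(Y) = -48 - 24*Y (k(Y) = -8*(Y*3 + 6) = -8*(3*Y + 6) = -8*(6 + 3*Y) = -48 - 24*Y)
k(n(4)) - I(q(5, 1)) = (-48 - 24*4) - 1*1 = (-48 - 96) - 1 = -144 - 1 = -145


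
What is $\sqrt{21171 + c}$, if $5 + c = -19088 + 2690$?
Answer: $4 \sqrt{298} \approx 69.051$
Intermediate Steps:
$c = -16403$ ($c = -5 + \left(-19088 + 2690\right) = -5 - 16398 = -16403$)
$\sqrt{21171 + c} = \sqrt{21171 - 16403} = \sqrt{4768} = 4 \sqrt{298}$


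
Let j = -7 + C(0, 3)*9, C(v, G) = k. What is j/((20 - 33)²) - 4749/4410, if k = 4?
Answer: -224897/248430 ≈ -0.90527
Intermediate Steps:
C(v, G) = 4
j = 29 (j = -7 + 4*9 = -7 + 36 = 29)
j/((20 - 33)²) - 4749/4410 = 29/((20 - 33)²) - 4749/4410 = 29/((-13)²) - 4749*1/4410 = 29/169 - 1583/1470 = -224897/248430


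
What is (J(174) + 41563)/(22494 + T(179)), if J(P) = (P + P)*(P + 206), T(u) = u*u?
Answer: 173803/54535 ≈ 3.1870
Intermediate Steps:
T(u) = u²
J(P) = 2*P*(206 + P) (J(P) = (2*P)*(206 + P) = 2*P*(206 + P))
(J(174) + 41563)/(22494 + T(179)) = (2*174*(206 + 174) + 41563)/(22494 + 179²) = (2*174*380 + 41563)/(22494 + 32041) = (132240 + 41563)/54535 = 173803*(1/54535) = 173803/54535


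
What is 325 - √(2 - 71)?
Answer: 325 - I*√69 ≈ 325.0 - 8.3066*I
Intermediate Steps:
325 - √(2 - 71) = 325 - √(-69) = 325 - I*√69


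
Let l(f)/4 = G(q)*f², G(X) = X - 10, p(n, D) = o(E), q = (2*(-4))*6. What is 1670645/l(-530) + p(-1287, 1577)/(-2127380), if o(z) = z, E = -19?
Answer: -35528585529/1386388017440 ≈ -0.025627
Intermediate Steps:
q = -48 (q = -8*6 = -48)
p(n, D) = -19
G(X) = -10 + X
l(f) = -232*f² (l(f) = 4*((-10 - 48)*f²) = 4*(-58*f²) = -232*f²)
1670645/l(-530) + p(-1287, 1577)/(-2127380) = 1670645/((-232*(-530)²)) - 19/(-2127380) = 1670645/((-232*280900)) - 19*(-1/2127380) = 1670645/(-65168800) + 19/2127380 = 1670645*(-1/65168800) + 19/2127380 = -334129/13033760 + 19/2127380 = -35528585529/1386388017440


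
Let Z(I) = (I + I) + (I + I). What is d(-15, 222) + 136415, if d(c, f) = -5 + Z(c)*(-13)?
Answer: 137190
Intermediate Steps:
Z(I) = 4*I (Z(I) = 2*I + 2*I = 4*I)
d(c, f) = -5 - 52*c (d(c, f) = -5 + (4*c)*(-13) = -5 - 52*c)
d(-15, 222) + 136415 = (-5 - 52*(-15)) + 136415 = (-5 + 780) + 136415 = 775 + 136415 = 137190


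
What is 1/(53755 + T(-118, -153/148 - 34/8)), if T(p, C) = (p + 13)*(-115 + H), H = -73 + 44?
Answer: 1/68875 ≈ 1.4519e-5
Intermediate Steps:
H = -29
T(p, C) = -1872 - 144*p (T(p, C) = (p + 13)*(-115 - 29) = (13 + p)*(-144) = -1872 - 144*p)
1/(53755 + T(-118, -153/148 - 34/8)) = 1/(53755 + (-1872 - 144*(-118))) = 1/(53755 + (-1872 + 16992)) = 1/(53755 + 15120) = 1/68875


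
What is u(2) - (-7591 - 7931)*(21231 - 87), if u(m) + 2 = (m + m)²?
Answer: 328197182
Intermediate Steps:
u(m) = -2 + 4*m² (u(m) = -2 + (m + m)² = -2 + (2*m)² = -2 + 4*m²)
u(2) - (-7591 - 7931)*(21231 - 87) = (-2 + 4*2²) - (-7591 - 7931)*(21231 - 87) = (-2 + 4*4) - (-15522)*21144 = (-2 + 16) - 1*(-328197168) = 14 + 328197168 = 328197182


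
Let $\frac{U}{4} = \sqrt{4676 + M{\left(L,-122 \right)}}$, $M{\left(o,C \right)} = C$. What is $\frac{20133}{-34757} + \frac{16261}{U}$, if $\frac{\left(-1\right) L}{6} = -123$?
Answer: $- \frac{20133}{34757} + \frac{707 \sqrt{506}}{264} \approx 59.662$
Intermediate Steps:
$L = 738$ ($L = \left(-6\right) \left(-123\right) = 738$)
$U = 12 \sqrt{506}$ ($U = 4 \sqrt{4676 - 122} = 4 \sqrt{4554} = 4 \cdot 3 \sqrt{506} = 12 \sqrt{506} \approx 269.93$)
$\frac{20133}{-34757} + \frac{16261}{U} = \frac{20133}{-34757} + \frac{16261}{12 \sqrt{506}} = 20133 \left(- \frac{1}{34757}\right) + 16261 \frac{\sqrt{506}}{6072} = - \frac{20133}{34757} + \frac{707 \sqrt{506}}{264}$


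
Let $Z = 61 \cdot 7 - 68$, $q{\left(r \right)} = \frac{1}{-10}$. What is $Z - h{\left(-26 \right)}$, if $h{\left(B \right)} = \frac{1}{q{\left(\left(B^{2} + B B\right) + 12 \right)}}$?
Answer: $369$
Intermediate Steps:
$q{\left(r \right)} = - \frac{1}{10}$
$Z = 359$ ($Z = 427 - 68 = 359$)
$h{\left(B \right)} = -10$ ($h{\left(B \right)} = \frac{1}{- \frac{1}{10}} = -10$)
$Z - h{\left(-26 \right)} = 359 - -10 = 359 + 10 = 369$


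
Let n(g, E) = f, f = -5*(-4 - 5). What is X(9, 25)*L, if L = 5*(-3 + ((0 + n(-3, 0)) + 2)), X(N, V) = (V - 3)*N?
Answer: 43560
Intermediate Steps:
X(N, V) = N*(-3 + V) (X(N, V) = (-3 + V)*N = N*(-3 + V))
f = 45 (f = -5*(-9) = 45)
n(g, E) = 45
L = 220 (L = 5*(-3 + ((0 + 45) + 2)) = 5*(-3 + (45 + 2)) = 5*(-3 + 47) = 5*44 = 220)
X(9, 25)*L = (9*(-3 + 25))*220 = (9*22)*220 = 198*220 = 43560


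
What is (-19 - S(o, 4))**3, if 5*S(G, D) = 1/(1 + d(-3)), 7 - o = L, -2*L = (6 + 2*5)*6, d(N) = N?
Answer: -6751269/1000 ≈ -6751.3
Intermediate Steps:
L = -48 (L = -(6 + 2*5)*6/2 = -(6 + 10)*6/2 = -8*6 = -1/2*96 = -48)
o = 55 (o = 7 - 1*(-48) = 7 + 48 = 55)
S(G, D) = -1/10 (S(G, D) = 1/(5*(1 - 3)) = (1/5)/(-2) = (1/5)*(-1/2) = -1/10)
(-19 - S(o, 4))**3 = (-19 - 1*(-1/10))**3 = (-19 + 1/10)**3 = (-189/10)**3 = -6751269/1000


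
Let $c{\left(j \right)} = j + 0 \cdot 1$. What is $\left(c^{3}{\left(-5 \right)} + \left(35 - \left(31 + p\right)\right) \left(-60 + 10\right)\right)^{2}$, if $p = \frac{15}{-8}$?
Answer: $\frac{2805625}{16} \approx 1.7535 \cdot 10^{5}$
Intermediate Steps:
$p = - \frac{15}{8}$ ($p = 15 \left(- \frac{1}{8}\right) = - \frac{15}{8} \approx -1.875$)
$c{\left(j \right)} = j$ ($c{\left(j \right)} = j + 0 = j$)
$\left(c^{3}{\left(-5 \right)} + \left(35 - \left(31 + p\right)\right) \left(-60 + 10\right)\right)^{2} = \left(\left(-5\right)^{3} + \left(35 - \frac{233}{8}\right) \left(-60 + 10\right)\right)^{2} = \left(-125 + \left(35 + \left(-31 + \frac{15}{8}\right)\right) \left(-50\right)\right)^{2} = \left(-125 + \left(35 - \frac{233}{8}\right) \left(-50\right)\right)^{2} = \left(-125 + \frac{47}{8} \left(-50\right)\right)^{2} = \left(-125 - \frac{1175}{4}\right)^{2} = \left(- \frac{1675}{4}\right)^{2} = \frac{2805625}{16}$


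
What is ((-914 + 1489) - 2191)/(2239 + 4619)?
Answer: -808/3429 ≈ -0.23564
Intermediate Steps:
((-914 + 1489) - 2191)/(2239 + 4619) = (575 - 2191)/6858 = -1616*1/6858 = -808/3429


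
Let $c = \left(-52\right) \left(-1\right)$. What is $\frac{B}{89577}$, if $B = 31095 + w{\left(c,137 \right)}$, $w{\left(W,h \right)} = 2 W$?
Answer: $\frac{31199}{89577} \approx 0.34829$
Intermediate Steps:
$c = 52$
$B = 31199$ ($B = 31095 + 2 \cdot 52 = 31095 + 104 = 31199$)
$\frac{B}{89577} = \frac{31199}{89577}$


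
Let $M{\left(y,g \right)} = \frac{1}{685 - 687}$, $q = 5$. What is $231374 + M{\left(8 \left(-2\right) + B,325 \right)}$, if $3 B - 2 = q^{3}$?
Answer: $\frac{462747}{2} \approx 2.3137 \cdot 10^{5}$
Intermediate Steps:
$B = \frac{127}{3}$ ($B = \frac{2}{3} + \frac{5^{3}}{3} = \frac{2}{3} + \frac{1}{3} \cdot 125 = \frac{2}{3} + \frac{125}{3} = \frac{127}{3} \approx 42.333$)
$M{\left(y,g \right)} = - \frac{1}{2}$ ($M{\left(y,g \right)} = \frac{1}{-2} = - \frac{1}{2}$)
$231374 + M{\left(8 \left(-2\right) + B,325 \right)} = 231374 - \frac{1}{2} = \frac{462747}{2}$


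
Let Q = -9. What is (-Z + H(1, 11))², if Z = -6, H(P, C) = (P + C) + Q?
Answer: 81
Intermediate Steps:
H(P, C) = -9 + C + P (H(P, C) = (P + C) - 9 = (C + P) - 9 = -9 + C + P)
(-Z + H(1, 11))² = (-1*(-6) + (-9 + 11 + 1))² = (6 + 3)² = 9² = 81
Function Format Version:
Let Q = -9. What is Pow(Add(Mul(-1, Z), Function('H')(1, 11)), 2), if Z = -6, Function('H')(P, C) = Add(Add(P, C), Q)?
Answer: 81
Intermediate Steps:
Function('H')(P, C) = Add(-9, C, P) (Function('H')(P, C) = Add(Add(P, C), -9) = Add(Add(C, P), -9) = Add(-9, C, P))
Pow(Add(Mul(-1, Z), Function('H')(1, 11)), 2) = Pow(Add(Mul(-1, -6), Add(-9, 11, 1)), 2) = Pow(Add(6, 3), 2) = Pow(9, 2) = 81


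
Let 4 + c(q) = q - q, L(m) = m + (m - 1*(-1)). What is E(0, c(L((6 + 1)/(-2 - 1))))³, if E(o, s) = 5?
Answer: 125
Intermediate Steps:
L(m) = 1 + 2*m (L(m) = m + (m + 1) = m + (1 + m) = 1 + 2*m)
c(q) = -4 (c(q) = -4 + (q - q) = -4 + 0 = -4)
E(0, c(L((6 + 1)/(-2 - 1))))³ = 5³ = 125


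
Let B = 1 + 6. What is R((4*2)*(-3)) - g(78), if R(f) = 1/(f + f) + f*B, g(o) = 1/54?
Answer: -72593/432 ≈ -168.04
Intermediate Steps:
g(o) = 1/54
B = 7
R(f) = 1/(2*f) + 7*f (R(f) = 1/(f + f) + f*7 = 1/(2*f) + 7*f)
R((4*2)*(-3)) - g(78) = (1/(2*(((4*2)*(-3)))) + 7*((4*2)*(-3))) - 1*1/54 = (1/(2*((8*(-3)))) + 7*(8*(-3))) - 1/54 = ((1/2)/(-24) + 7*(-24)) - 1/54 = ((1/2)*(-1/24) - 168) - 1/54 = (-1/48 - 168) - 1/54 = -8065/48 - 1/54 = -72593/432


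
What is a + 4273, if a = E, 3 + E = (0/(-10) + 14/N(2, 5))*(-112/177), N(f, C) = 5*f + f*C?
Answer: 3778558/885 ≈ 4269.6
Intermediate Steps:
N(f, C) = 5*f + C*f
E = -3047/885 (E = -3 + (0/(-10) + 14/((2*(5 + 5))))*(-112/177) = -3 + (0*(-⅒) + 14/((2*10)))*(-112*1/177) = -3 + (0 + 14/20)*(-112/177) = -3 + (0 + 14*(1/20))*(-112/177) = -3 + (0 + 7/10)*(-112/177) = -3 + (7/10)*(-112/177) = -3 - 392/885 = -3047/885 ≈ -3.4429)
a = -3047/885 ≈ -3.4429
a + 4273 = -3047/885 + 4273 = 3778558/885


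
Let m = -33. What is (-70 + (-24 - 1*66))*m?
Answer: 5280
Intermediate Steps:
(-70 + (-24 - 1*66))*m = (-70 + (-24 - 1*66))*(-33) = (-70 + (-24 - 66))*(-33) = (-70 - 90)*(-33) = -160*(-33) = 5280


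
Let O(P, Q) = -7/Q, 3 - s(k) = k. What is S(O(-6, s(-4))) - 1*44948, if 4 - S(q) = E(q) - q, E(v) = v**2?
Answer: -44946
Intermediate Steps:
s(k) = 3 - k
S(q) = 4 + q - q**2 (S(q) = 4 - (q**2 - q) = 4 + (q - q**2) = 4 + q - q**2)
S(O(-6, s(-4))) - 1*44948 = (4 - 7/(3 - 1*(-4)) - (-7/(3 - 1*(-4)))**2) - 1*44948 = (4 - 7/(3 + 4) - (-7/(3 + 4))**2) - 44948 = (4 - 7/7 - (-7/7)**2) - 44948 = (4 - 7*1/7 - (-7*1/7)**2) - 44948 = (4 - 1 - 1*(-1)**2) - 44948 = (4 - 1 - 1*1) - 44948 = (4 - 1 - 1) - 44948 = 2 - 44948 = -44946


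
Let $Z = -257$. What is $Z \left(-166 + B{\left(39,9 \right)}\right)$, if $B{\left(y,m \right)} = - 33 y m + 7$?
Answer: $3017694$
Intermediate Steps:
$B{\left(y,m \right)} = 7 - 33 m y$ ($B{\left(y,m \right)} = - 33 m y + 7 = 7 - 33 m y$)
$Z \left(-166 + B{\left(39,9 \right)}\right) = - 257 \left(-166 + \left(7 - 297 \cdot 39\right)\right) = - 257 \left(-166 + \left(7 - 11583\right)\right) = - 257 \left(-166 - 11576\right) = \left(-257\right) \left(-11742\right) = 3017694$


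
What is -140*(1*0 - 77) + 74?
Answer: 10854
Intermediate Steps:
-140*(1*0 - 77) + 74 = -140*(0 - 77) + 74 = -140*(-77) + 74 = 10780 + 74 = 10854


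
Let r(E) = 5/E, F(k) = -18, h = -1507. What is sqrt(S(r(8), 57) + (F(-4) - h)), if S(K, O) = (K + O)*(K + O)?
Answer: sqrt(307817)/8 ≈ 69.352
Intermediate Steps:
S(K, O) = (K + O)**2
sqrt(S(r(8), 57) + (F(-4) - h)) = sqrt((5/8 + 57)**2 + (-18 - 1*(-1507))) = sqrt((5*(1/8) + 57)**2 + (-18 + 1507)) = sqrt((5/8 + 57)**2 + 1489) = sqrt((461/8)**2 + 1489) = sqrt(212521/64 + 1489) = sqrt(307817/64) = sqrt(307817)/8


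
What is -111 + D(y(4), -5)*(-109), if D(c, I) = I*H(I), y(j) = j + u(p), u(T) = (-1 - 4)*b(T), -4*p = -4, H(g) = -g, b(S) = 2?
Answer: 2614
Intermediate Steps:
p = 1 (p = -1/4*(-4) = 1)
u(T) = -10 (u(T) = (-1 - 4)*2 = -5*2 = -10)
y(j) = -10 + j (y(j) = j - 10 = -10 + j)
D(c, I) = -I**2 (D(c, I) = I*(-I) = -I**2)
-111 + D(y(4), -5)*(-109) = -111 - 1*(-5)**2*(-109) = -111 - 1*25*(-109) = -111 - 25*(-109) = -111 + 2725 = 2614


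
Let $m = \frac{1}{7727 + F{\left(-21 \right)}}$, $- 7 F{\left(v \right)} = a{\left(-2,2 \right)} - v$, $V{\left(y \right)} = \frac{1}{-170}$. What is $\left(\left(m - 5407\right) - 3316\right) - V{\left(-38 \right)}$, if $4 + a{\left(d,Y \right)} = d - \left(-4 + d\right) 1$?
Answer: $- \frac{5726994473}{656540} \approx -8723.0$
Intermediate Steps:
$V{\left(y \right)} = - \frac{1}{170}$
$a{\left(d,Y \right)} = 0$ ($a{\left(d,Y \right)} = -4 + \left(d - \left(-4 + d\right) 1\right) = -4 + \left(d - \left(-4 + d\right)\right) = -4 + 4 = 0$)
$F{\left(v \right)} = \frac{v}{7}$ ($F{\left(v \right)} = - \frac{0 - v}{7} = - \frac{\left(-1\right) v}{7} = \frac{v}{7}$)
$m = \frac{1}{7724}$ ($m = \frac{1}{7727 + \frac{1}{7} \left(-21\right)} = \frac{1}{7727 - 3} = \frac{1}{7724} \approx 0.00012947$)
$\left(\left(m - 5407\right) - 3316\right) - V{\left(-38 \right)} = \left(\left(\frac{1}{7724} - 5407\right) - 3316\right) - - \frac{1}{170} = \left(- \frac{41763667}{7724} - 3316\right) + \frac{1}{170} = - \frac{67376451}{7724} + \frac{1}{170} = - \frac{5726994473}{656540}$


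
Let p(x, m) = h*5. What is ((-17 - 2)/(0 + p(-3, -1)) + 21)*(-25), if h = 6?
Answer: -3055/6 ≈ -509.17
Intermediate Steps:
p(x, m) = 30 (p(x, m) = 6*5 = 30)
((-17 - 2)/(0 + p(-3, -1)) + 21)*(-25) = ((-17 - 2)/(0 + 30) + 21)*(-25) = (-19/30 + 21)*(-25) = (611/30)*(-25) = -3055/6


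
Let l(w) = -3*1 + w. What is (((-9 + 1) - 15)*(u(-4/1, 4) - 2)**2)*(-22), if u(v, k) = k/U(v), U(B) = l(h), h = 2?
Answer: 18216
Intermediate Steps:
l(w) = -3 + w
U(B) = -1 (U(B) = -3 + 2 = -1)
u(v, k) = -k (u(v, k) = k/(-1) = k*(-1) = -k)
(((-9 + 1) - 15)*(u(-4/1, 4) - 2)**2)*(-22) = (((-9 + 1) - 15)*(-1*4 - 2)**2)*(-22) = ((-8 - 15)*(-4 - 2)**2)*(-22) = -23*(-6)**2*(-22) = -23*36*(-22) = -828*(-22) = 18216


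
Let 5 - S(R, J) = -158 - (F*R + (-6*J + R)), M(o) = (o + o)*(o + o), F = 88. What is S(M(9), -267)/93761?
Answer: 30601/93761 ≈ 0.32637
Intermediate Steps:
M(o) = 4*o² (M(o) = (2*o)*(2*o) = 4*o²)
S(R, J) = 163 - 6*J + 89*R (S(R, J) = 5 - (-158 - (88*R + (-6*J + R))) = 5 - (-158 - (88*R + (R - 6*J))) = 5 - (-158 - (-6*J + 89*R)) = 5 - (-158 + (-89*R + 6*J)) = 5 - (-158 - 89*R + 6*J) = 5 + (158 - 6*J + 89*R) = 163 - 6*J + 89*R)
S(M(9), -267)/93761 = (163 - 6*(-267) + 89*(4*9²))/93761 = (163 + 1602 + 89*(4*81))*(1/93761) = (163 + 1602 + 89*324)*(1/93761) = (163 + 1602 + 28836)*(1/93761) = 30601*(1/93761) = 30601/93761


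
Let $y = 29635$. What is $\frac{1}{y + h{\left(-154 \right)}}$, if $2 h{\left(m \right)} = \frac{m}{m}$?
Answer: $\frac{2}{59271} \approx 3.3743 \cdot 10^{-5}$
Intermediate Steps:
$h{\left(m \right)} = \frac{1}{2}$ ($h{\left(m \right)} = \frac{m \frac{1}{m}}{2} = \frac{1}{2} \cdot 1 = \frac{1}{2}$)
$\frac{1}{y + h{\left(-154 \right)}} = \frac{1}{29635 + \frac{1}{2}} = \frac{1}{\frac{59271}{2}} = \frac{2}{59271}$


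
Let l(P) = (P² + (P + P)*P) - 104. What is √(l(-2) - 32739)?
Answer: I*√32831 ≈ 181.19*I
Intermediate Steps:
l(P) = -104 + 3*P² (l(P) = (P² + (2*P)*P) - 104 = (P² + 2*P²) - 104 = 3*P² - 104 = -104 + 3*P²)
√(l(-2) - 32739) = √((-104 + 3*(-2)²) - 32739) = √((-104 + 3*4) - 32739) = √((-104 + 12) - 32739) = √(-92 - 32739) = √(-32831) = I*√32831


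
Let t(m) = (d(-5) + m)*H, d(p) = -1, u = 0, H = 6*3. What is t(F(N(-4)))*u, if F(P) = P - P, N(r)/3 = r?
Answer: 0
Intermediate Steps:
N(r) = 3*r
H = 18
F(P) = 0
t(m) = -18 + 18*m (t(m) = (-1 + m)*18 = -18 + 18*m)
t(F(N(-4)))*u = (-18 + 18*0)*0 = (-18 + 0)*0 = -18*0 = 0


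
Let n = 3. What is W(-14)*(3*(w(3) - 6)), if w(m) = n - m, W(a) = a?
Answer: 252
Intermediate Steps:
w(m) = 3 - m
W(-14)*(3*(w(3) - 6)) = -42*((3 - 1*3) - 6) = -42*((3 - 3) - 6) = -42*(0 - 6) = -42*(-6) = -14*(-18) = 252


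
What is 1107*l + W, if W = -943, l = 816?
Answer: 902369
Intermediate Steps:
1107*l + W = 1107*816 - 943 = 903312 - 943 = 902369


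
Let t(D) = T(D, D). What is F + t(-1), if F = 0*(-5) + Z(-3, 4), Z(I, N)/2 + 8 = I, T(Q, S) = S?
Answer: -23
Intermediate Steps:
Z(I, N) = -16 + 2*I
t(D) = D
F = -22 (F = 0*(-5) + (-16 + 2*(-3)) = 0 + (-16 - 6) = 0 - 22 = -22)
F + t(-1) = -22 - 1 = -23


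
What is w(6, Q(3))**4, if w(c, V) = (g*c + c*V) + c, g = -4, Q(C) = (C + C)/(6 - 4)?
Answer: 0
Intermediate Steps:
Q(C) = C (Q(C) = (2*C)/2 = (2*C)*(1/2) = C)
w(c, V) = -3*c + V*c (w(c, V) = (-4*c + c*V) + c = (-4*c + V*c) + c = -3*c + V*c)
w(6, Q(3))**4 = (6*(-3 + 3))**4 = (6*0)**4 = 0**4 = 0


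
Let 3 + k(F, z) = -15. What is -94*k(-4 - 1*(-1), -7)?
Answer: 1692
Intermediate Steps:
k(F, z) = -18 (k(F, z) = -3 - 15 = -18)
-94*k(-4 - 1*(-1), -7) = -94*(-18) = 1692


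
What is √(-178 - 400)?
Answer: 17*I*√2 ≈ 24.042*I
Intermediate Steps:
√(-178 - 400) = √(-578) = 17*I*√2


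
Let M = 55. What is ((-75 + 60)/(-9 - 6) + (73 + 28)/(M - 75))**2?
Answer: 6561/400 ≈ 16.402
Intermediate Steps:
((-75 + 60)/(-9 - 6) + (73 + 28)/(M - 75))**2 = ((-75 + 60)/(-9 - 6) + (73 + 28)/(55 - 75))**2 = (-15/(-15) + 101/(-20))**2 = (-15*(-1/15) + 101*(-1/20))**2 = (1 - 101/20)**2 = (-81/20)**2 = 6561/400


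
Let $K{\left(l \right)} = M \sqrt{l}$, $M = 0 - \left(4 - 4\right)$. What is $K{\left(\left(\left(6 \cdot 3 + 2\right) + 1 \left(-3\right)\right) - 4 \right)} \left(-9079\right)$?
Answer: $0$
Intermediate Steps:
$M = 0$ ($M = 0 - \left(4 - 4\right) = 0 - 0 = 0 + 0 = 0$)
$K{\left(l \right)} = 0$ ($K{\left(l \right)} = 0 \sqrt{l} = 0$)
$K{\left(\left(\left(6 \cdot 3 + 2\right) + 1 \left(-3\right)\right) - 4 \right)} \left(-9079\right) = 0 \left(-9079\right) = 0$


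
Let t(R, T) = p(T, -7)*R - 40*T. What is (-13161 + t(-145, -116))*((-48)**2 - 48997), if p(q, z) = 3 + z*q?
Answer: 5915816328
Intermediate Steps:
p(q, z) = 3 + q*z
t(R, T) = -40*T + R*(3 - 7*T) (t(R, T) = (3 + T*(-7))*R - 40*T = (3 - 7*T)*R - 40*T = R*(3 - 7*T) - 40*T = -40*T + R*(3 - 7*T))
(-13161 + t(-145, -116))*((-48)**2 - 48997) = (-13161 + (-40*(-116) - 145*(3 - 7*(-116))))*((-48)**2 - 48997) = (-13161 + (4640 - 145*(3 + 812)))*(2304 - 48997) = (-13161 + (4640 - 145*815))*(-46693) = (-13161 + (4640 - 118175))*(-46693) = (-13161 - 113535)*(-46693) = -126696*(-46693) = 5915816328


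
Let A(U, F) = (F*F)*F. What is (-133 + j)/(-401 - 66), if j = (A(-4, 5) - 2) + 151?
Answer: -141/467 ≈ -0.30193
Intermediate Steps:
A(U, F) = F**3 (A(U, F) = F**2*F = F**3)
j = 274 (j = (5**3 - 2) + 151 = (125 - 2) + 151 = 123 + 151 = 274)
(-133 + j)/(-401 - 66) = (-133 + 274)/(-401 - 66) = 141/(-467) = 141*(-1/467) = -141/467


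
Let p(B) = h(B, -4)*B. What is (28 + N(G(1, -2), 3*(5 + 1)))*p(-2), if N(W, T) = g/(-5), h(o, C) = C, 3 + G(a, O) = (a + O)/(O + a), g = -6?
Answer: 1168/5 ≈ 233.60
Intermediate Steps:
G(a, O) = -2 (G(a, O) = -3 + (a + O)/(O + a) = -3 + (O + a)/(O + a) = -3 + 1 = -2)
p(B) = -4*B
N(W, T) = 6/5 (N(W, T) = -6/(-5) = -6*(-⅕) = 6/5)
(28 + N(G(1, -2), 3*(5 + 1)))*p(-2) = (28 + 6/5)*(-4*(-2)) = (146/5)*8 = 1168/5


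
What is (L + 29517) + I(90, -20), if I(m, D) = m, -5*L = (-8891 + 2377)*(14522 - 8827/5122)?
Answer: 18662424068/985 ≈ 1.8947e+7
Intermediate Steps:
L = 18633261173/985 (L = -(-8891 + 2377)*(14522 - 8827/5122)/5 = -(-6514)*(14522 - 8827*1/5122)/5 = -(-6514)*(14522 - 679/394)/5 = -(-6514)*5720989/(5*394) = -⅕*(-18633261173/197) = 18633261173/985 ≈ 1.8917e+7)
(L + 29517) + I(90, -20) = (18633261173/985 + 29517) + 90 = 18662335418/985 + 90 = 18662424068/985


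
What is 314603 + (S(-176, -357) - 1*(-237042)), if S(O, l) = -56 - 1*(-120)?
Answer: 551709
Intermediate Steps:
S(O, l) = 64 (S(O, l) = -56 + 120 = 64)
314603 + (S(-176, -357) - 1*(-237042)) = 314603 + (64 - 1*(-237042)) = 314603 + (64 + 237042) = 314603 + 237106 = 551709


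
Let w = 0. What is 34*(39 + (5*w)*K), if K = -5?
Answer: 1326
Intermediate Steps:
34*(39 + (5*w)*K) = 34*(39 + (5*0)*(-5)) = 34*(39 + 0*(-5)) = 34*(39 + 0) = 34*39 = 1326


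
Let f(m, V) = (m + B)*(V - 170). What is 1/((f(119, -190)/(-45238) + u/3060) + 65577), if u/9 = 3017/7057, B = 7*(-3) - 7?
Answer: 54271576220/3559006523864863 ≈ 1.5249e-5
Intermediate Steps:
B = -28 (B = -21 - 7 = -28)
f(m, V) = (-170 + V)*(-28 + m) (f(m, V) = (m - 28)*(V - 170) = (-28 + m)*(-170 + V) = (-170 + V)*(-28 + m))
u = 27153/7057 (u = 9*(3017/7057) = 27153/7057 ≈ 3.8477)
1/((f(119, -190)/(-45238) + u/3060) + 65577) = 1/(((4760 - 170*119 - 28*(-190) - 190*119)/(-45238) + (27153/7057)/3060) + 65577) = 1/(((4760 - 20230 + 5320 - 22610)*(-1/45238) + (27153/7057)*(1/3060)) + 65577) = 1/((-32760*(-1/45238) + 3017/2399380) + 65577) = 1/((16380/22619 + 3017/2399380) + 65577) = 1/(39370085923/54271576220 + 65577) = 1/(3559006523864863/54271576220) = 54271576220/3559006523864863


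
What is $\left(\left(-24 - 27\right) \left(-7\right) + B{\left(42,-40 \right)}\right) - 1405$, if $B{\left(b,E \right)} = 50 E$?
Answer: $-3048$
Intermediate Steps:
$\left(\left(-24 - 27\right) \left(-7\right) + B{\left(42,-40 \right)}\right) - 1405 = \left(\left(-24 - 27\right) \left(-7\right) + 50 \left(-40\right)\right) - 1405 = \left(\left(-51\right) \left(-7\right) - 2000\right) - 1405 = \left(357 - 2000\right) - 1405 = -1643 - 1405 = -3048$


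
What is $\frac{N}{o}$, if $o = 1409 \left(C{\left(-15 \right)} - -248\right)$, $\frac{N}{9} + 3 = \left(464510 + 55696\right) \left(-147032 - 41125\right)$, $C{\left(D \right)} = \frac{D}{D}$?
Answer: $- \frac{293641201035}{116947} \approx -2.5109 \cdot 10^{6}$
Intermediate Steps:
$C{\left(D \right)} = 1$
$N = -880923603105$ ($N = -27 + 9 \left(464510 + 55696\right) \left(-147032 - 41125\right) = -27 + 9 \cdot 520206 \left(-147032 - 41125\right) = -27 + 9 \cdot 520206 \left(-188157\right) = -27 + 9 \left(-97880400342\right) = -27 - 880923603078 = -880923603105$)
$o = 350841$ ($o = 1409 \left(1 - -248\right) = 1409 \left(1 + 248\right) = 1409 \cdot 249 = 350841$)
$\frac{N}{o} = - \frac{880923603105}{350841} = \left(-880923603105\right) \frac{1}{350841} = - \frac{293641201035}{116947}$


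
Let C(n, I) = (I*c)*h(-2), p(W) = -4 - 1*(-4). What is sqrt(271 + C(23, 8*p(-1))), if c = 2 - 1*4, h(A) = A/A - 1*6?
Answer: sqrt(271) ≈ 16.462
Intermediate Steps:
p(W) = 0 (p(W) = -4 + 4 = 0)
h(A) = -5 (h(A) = 1 - 6 = -5)
c = -2 (c = 2 - 4 = -2)
C(n, I) = 10*I (C(n, I) = (I*(-2))*(-5) = -2*I*(-5) = 10*I)
sqrt(271 + C(23, 8*p(-1))) = sqrt(271 + 10*(8*0)) = sqrt(271 + 10*0) = sqrt(271 + 0) = sqrt(271)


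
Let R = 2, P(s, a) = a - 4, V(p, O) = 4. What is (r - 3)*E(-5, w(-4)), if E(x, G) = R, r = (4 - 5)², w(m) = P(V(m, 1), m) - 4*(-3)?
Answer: -4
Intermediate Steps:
P(s, a) = -4 + a
w(m) = 8 + m (w(m) = (-4 + m) - 4*(-3) = (-4 + m) + 12 = 8 + m)
r = 1 (r = (-1)² = 1)
E(x, G) = 2
(r - 3)*E(-5, w(-4)) = (1 - 3)*2 = -2*2 = -4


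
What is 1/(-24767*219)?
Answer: -1/5423973 ≈ -1.8437e-7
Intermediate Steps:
1/(-24767*219) = 1/(-5423973) = -1/5423973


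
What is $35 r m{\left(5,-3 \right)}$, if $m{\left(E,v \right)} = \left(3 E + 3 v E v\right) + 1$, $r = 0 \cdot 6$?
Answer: $0$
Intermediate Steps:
$r = 0$
$m{\left(E,v \right)} = 1 + 3 E + 3 E v^{2}$ ($m{\left(E,v \right)} = \left(3 E + 3 E v v\right) + 1 = \left(3 E + 3 E v^{2}\right) + 1 = 1 + 3 E + 3 E v^{2}$)
$35 r m{\left(5,-3 \right)} = 35 \cdot 0 \left(1 + 3 \cdot 5 + 3 \cdot 5 \left(-3\right)^{2}\right) = 0 \left(1 + 15 + 3 \cdot 5 \cdot 9\right) = 0 \left(1 + 15 + 135\right) = 0 \cdot 151 = 0$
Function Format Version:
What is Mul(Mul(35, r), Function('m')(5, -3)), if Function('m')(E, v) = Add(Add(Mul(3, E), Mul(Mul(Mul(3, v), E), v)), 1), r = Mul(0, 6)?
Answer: 0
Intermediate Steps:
r = 0
Function('m')(E, v) = Add(1, Mul(3, E), Mul(3, E, Pow(v, 2))) (Function('m')(E, v) = Add(Add(Mul(3, E), Mul(Mul(3, E, v), v)), 1) = Add(Add(Mul(3, E), Mul(3, E, Pow(v, 2))), 1) = Add(1, Mul(3, E), Mul(3, E, Pow(v, 2))))
Mul(Mul(35, r), Function('m')(5, -3)) = Mul(Mul(35, 0), Add(1, Mul(3, 5), Mul(3, 5, Pow(-3, 2)))) = Mul(0, Add(1, 15, Mul(3, 5, 9))) = Mul(0, Add(1, 15, 135)) = Mul(0, 151) = 0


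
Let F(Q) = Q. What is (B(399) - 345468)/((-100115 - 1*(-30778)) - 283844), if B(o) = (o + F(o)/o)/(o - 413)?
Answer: 2418476/2472267 ≈ 0.97824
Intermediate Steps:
B(o) = (1 + o)/(-413 + o) (B(o) = (o + o/o)/(o - 413) = (o + 1)/(-413 + o) = (1 + o)/(-413 + o))
(B(399) - 345468)/((-100115 - 1*(-30778)) - 283844) = ((1 + 399)/(-413 + 399) - 345468)/((-100115 - 1*(-30778)) - 283844) = (400/(-14) - 345468)/((-100115 + 30778) - 283844) = (-1/14*400 - 345468)/(-69337 - 283844) = (-200/7 - 345468)/(-353181) = -2418476/7*(-1/353181) = 2418476/2472267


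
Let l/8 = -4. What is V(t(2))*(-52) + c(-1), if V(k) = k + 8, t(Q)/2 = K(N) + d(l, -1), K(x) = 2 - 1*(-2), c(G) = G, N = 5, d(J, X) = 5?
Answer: -1353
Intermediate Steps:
l = -32 (l = 8*(-4) = -32)
K(x) = 4 (K(x) = 2 + 2 = 4)
t(Q) = 18 (t(Q) = 2*(4 + 5) = 2*9 = 18)
V(k) = 8 + k
V(t(2))*(-52) + c(-1) = (8 + 18)*(-52) - 1 = 26*(-52) - 1 = -1352 - 1 = -1353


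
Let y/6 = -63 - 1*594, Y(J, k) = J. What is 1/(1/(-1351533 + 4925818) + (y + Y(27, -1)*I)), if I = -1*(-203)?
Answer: 3574285/5500824616 ≈ 0.00064977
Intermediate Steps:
I = 203
y = -3942 (y = 6*(-63 - 1*594) = 6*(-63 - 594) = 6*(-657) = -3942)
1/(1/(-1351533 + 4925818) + (y + Y(27, -1)*I)) = 1/(1/(-1351533 + 4925818) + (-3942 + 27*203)) = 1/(1/3574285 + (-3942 + 5481)) = 1/(1/3574285 + 1539) = 1/(5500824616/3574285) = 3574285/5500824616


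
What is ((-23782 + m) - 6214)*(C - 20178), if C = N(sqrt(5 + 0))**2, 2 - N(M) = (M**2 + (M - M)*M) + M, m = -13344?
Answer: 873907760 - 260040*sqrt(5) ≈ 8.7333e+8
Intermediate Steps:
N(M) = 2 - M - M**2 (N(M) = 2 - ((M**2 + (M - M)*M) + M) = 2 - ((M**2 + 0*M) + M) = 2 - ((M**2 + 0) + M) = 2 - (M**2 + M) = 2 - (M + M**2) = 2 + (-M - M**2) = 2 - M - M**2)
C = (-3 - sqrt(5))**2 (C = (2 - sqrt(5 + 0) - (sqrt(5 + 0))**2)**2 = (2 - sqrt(5) - (sqrt(5))**2)**2 = (2 - sqrt(5) - 1*5)**2 = (2 - sqrt(5) - 5)**2 = (-3 - sqrt(5))**2 ≈ 27.416)
((-23782 + m) - 6214)*(C - 20178) = ((-23782 - 13344) - 6214)*((3 + sqrt(5))**2 - 20178) = (-37126 - 6214)*(-20178 + (3 + sqrt(5))**2) = -43340*(-20178 + (3 + sqrt(5))**2) = 874514520 - 43340*(3 + sqrt(5))**2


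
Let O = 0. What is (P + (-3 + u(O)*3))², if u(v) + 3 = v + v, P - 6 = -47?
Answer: 2809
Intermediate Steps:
P = -41 (P = 6 - 47 = -41)
u(v) = -3 + 2*v (u(v) = -3 + (v + v) = -3 + 2*v)
(P + (-3 + u(O)*3))² = (-41 + (-3 + (-3 + 2*0)*3))² = (-41 + (-3 + (-3 + 0)*3))² = (-41 + (-3 - 3*3))² = (-41 + (-3 - 9))² = (-41 - 12)² = (-53)² = 2809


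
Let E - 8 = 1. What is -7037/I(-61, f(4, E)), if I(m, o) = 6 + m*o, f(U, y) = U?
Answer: 7037/238 ≈ 29.567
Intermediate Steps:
E = 9 (E = 8 + 1 = 9)
-7037/I(-61, f(4, E)) = -7037/(6 - 61*4) = -7037/(6 - 244) = -7037/(-238) = -7037*(-1/238) = 7037/238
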